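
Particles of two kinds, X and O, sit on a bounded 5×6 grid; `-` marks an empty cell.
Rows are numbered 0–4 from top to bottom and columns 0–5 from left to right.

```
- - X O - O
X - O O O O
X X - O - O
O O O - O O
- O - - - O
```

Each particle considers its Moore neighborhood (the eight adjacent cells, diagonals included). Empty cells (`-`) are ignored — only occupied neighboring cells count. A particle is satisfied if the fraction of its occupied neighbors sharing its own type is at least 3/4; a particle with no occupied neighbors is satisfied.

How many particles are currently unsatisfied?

6

(0,2)X 0/3 ✗
(0,3)O 3/4 ✓
(0,5)O 2/2 ✓
(1,0)X 2/2 ✓
(1,2)O 3/5 ✗
(1,3)O 4/5 ✓
(1,4)O 6/6 ✓
(1,5)O 3/3 ✓
(2,0)X 2/4 ✗
(2,1)X 2/6 ✗
(2,3)O 5/5 ✓
(2,5)O 4/4 ✓
(3,0)O 2/4 ✗
(3,1)O 3/5 ✗
(3,2)O 3/4 ✓
(3,4)O 4/4 ✓
(3,5)O 3/3 ✓
(4,1)O 3/3 ✓
(4,5)O 2/2 ✓
Unsatisfied: (0,2), (1,2), (2,0), (2,1), (3,0), (3,1) — 6 in total.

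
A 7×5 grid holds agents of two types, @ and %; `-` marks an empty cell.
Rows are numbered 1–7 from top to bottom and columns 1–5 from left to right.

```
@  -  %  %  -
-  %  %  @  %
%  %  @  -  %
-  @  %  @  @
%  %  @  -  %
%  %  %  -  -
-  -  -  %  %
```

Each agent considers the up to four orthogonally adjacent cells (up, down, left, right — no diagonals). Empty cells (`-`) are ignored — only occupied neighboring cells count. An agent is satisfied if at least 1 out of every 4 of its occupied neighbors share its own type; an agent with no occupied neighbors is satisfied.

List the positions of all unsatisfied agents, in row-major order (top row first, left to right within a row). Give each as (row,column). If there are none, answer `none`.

(2,4), (3,3), (4,2), (4,3), (5,3), (5,5)

Row 1: (1,1)@ 0/0 ok · (1,3)% 2/2 ok · (1,4)% 1/2 ok
Row 2: (2,2)% 2/2 ok · (2,3)% 2/4 ok · (2,4)@ 0/3 unhappy · (2,5)% 1/2 ok
Row 3: (3,1)% 1/1 ok · (3,2)% 2/4 ok · (3,3)@ 0/3 unhappy · (3,5)% 1/2 ok
Row 4: (4,2)@ 0/3 unhappy · (4,3)% 0/4 unhappy · (4,4)@ 1/2 ok · (4,5)@ 1/3 ok
Row 5: (5,1)% 2/2 ok · (5,2)% 2/4 ok · (5,3)@ 0/3 unhappy · (5,5)% 0/1 unhappy
Row 6: (6,1)% 2/2 ok · (6,2)% 3/3 ok · (6,3)% 1/2 ok
Row 7: (7,4)% 1/1 ok · (7,5)% 1/1 ok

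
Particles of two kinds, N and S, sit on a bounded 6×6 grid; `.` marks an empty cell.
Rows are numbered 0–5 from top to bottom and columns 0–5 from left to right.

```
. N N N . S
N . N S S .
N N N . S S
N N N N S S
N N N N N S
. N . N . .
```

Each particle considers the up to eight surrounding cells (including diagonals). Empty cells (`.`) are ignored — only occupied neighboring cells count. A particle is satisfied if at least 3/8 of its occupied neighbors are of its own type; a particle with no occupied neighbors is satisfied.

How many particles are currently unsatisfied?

(0,1)N 3/3 ok
(0,2)N 3/4 ok
(0,3)N 2/4 ok
(0,5)S 1/1 ok
(1,0)N 3/3 ok
(1,2)N 5/6 ok
(1,3)S 2/6 unhappy
(1,4)S 4/5 ok
(2,0)N 4/4 ok
(2,1)N 7/7 ok
(2,2)N 5/6 ok
(2,4)S 5/6 ok
(2,5)S 4/4 ok
(3,0)N 5/5 ok
(3,1)N 8/8 ok
(3,2)N 7/7 ok
(3,3)N 5/7 ok
(3,4)S 4/7 ok
(3,5)S 4/5 ok
(4,0)N 4/4 ok
(4,1)N 6/6 ok
(4,2)N 7/7 ok
(4,3)N 5/6 ok
(4,4)N 3/6 ok
(4,5)S 2/3 ok
(5,1)N 3/3 ok
(5,3)N 3/3 ok
Unsatisfied: (1,3) — 1 in total.

1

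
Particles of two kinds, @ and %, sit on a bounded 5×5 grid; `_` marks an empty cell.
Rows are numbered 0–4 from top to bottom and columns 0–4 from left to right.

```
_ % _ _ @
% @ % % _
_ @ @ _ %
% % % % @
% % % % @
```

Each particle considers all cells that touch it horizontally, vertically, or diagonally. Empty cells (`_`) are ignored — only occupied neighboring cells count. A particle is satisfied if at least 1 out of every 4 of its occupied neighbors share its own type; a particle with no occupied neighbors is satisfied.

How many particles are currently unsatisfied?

1

Row 0: (0,1)% 2/3 ok · (0,4)@ 0/1 unhappy
Row 1: (1,0)% 1/3 ok · (1,1)@ 2/5 ok · (1,2)% 2/5 ok · (1,3)% 2/4 ok
Row 2: (2,1)@ 2/7 ok · (2,2)@ 2/7 ok · (2,4)% 2/3 ok
Row 3: (3,0)% 3/4 ok · (3,1)% 5/7 ok · (3,2)% 5/7 ok · (3,3)% 4/7 ok · (3,4)@ 1/4 ok
Row 4: (4,0)% 3/3 ok · (4,1)% 5/5 ok · (4,2)% 5/5 ok · (4,3)% 3/5 ok · (4,4)@ 1/3 ok
Unsatisfied: (0,4) — 1 in total.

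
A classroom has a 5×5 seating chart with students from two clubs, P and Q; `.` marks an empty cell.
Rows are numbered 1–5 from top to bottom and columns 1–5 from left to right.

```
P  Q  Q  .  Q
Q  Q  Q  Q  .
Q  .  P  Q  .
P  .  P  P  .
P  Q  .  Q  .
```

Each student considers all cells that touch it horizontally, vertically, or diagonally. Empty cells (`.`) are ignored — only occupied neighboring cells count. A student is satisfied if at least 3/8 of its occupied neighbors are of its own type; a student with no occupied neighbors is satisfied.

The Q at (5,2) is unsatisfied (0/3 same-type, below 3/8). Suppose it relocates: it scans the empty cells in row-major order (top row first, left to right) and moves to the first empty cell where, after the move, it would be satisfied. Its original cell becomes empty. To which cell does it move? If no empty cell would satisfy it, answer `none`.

(1,4)

Vacating (5,2). Empty cells in order:
  (1,4): 4/4 same-type → satisfied — stop here.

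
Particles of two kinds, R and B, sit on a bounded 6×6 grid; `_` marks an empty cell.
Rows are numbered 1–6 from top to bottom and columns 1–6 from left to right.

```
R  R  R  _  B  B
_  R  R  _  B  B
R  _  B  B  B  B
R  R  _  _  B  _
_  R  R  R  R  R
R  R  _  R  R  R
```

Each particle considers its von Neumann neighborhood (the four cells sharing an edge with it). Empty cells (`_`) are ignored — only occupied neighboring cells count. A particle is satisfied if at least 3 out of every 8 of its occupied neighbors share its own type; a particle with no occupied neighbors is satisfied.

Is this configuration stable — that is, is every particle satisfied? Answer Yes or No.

Yes

(1,1)R 1/1 satisfied
(1,2)R 3/3 satisfied
(1,3)R 2/2 satisfied
(1,5)B 2/2 satisfied
(1,6)B 2/2 satisfied
(2,2)R 2/2 satisfied
(2,3)R 2/3 satisfied
(2,5)B 3/3 satisfied
(2,6)B 3/3 satisfied
(3,1)R 1/1 satisfied
(3,3)B 1/2 satisfied
(3,4)B 2/2 satisfied
(3,5)B 4/4 satisfied
(3,6)B 2/2 satisfied
(4,1)R 2/2 satisfied
(4,2)R 2/2 satisfied
(4,5)B 1/2 satisfied
(5,2)R 3/3 satisfied
(5,3)R 2/2 satisfied
(5,4)R 3/3 satisfied
(5,5)R 3/4 satisfied
(5,6)R 2/2 satisfied
(6,1)R 1/1 satisfied
(6,2)R 2/2 satisfied
(6,4)R 2/2 satisfied
(6,5)R 3/3 satisfied
(6,6)R 2/2 satisfied
All meet the threshold, so the configuration is stable.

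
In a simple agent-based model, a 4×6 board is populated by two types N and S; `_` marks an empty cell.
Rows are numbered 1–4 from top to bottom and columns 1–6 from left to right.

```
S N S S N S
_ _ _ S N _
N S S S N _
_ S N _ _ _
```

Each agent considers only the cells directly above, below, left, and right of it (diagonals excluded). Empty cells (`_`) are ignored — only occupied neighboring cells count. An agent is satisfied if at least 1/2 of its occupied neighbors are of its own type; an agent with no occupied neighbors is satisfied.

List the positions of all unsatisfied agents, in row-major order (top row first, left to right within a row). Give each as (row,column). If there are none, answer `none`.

(1,1), (1,2), (1,5), (1,6), (3,1), (4,3)

(1,1)S 0/1 unhappy
(1,2)N 0/2 unhappy
(1,3)S 1/2 ok
(1,4)S 2/3 ok
(1,5)N 1/3 unhappy
(1,6)S 0/1 unhappy
(2,4)S 2/3 ok
(2,5)N 2/3 ok
(3,1)N 0/1 unhappy
(3,2)S 2/3 ok
(3,3)S 2/3 ok
(3,4)S 2/3 ok
(3,5)N 1/2 ok
(4,2)S 1/2 ok
(4,3)N 0/2 unhappy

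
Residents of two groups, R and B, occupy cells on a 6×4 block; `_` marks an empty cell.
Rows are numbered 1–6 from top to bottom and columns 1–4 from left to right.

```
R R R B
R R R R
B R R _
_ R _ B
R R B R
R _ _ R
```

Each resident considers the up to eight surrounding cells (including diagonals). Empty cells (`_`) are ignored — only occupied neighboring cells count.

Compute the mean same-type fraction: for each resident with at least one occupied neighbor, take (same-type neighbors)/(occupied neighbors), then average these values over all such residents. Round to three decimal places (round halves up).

Row 1: (1,1)R 3/3 · (1,2)R 5/5 · (1,3)R 4/5 · (1,4)B 0/3
Row 2: (2,1)R 4/5 · (2,2)R 7/8 · (2,3)R 6/7 · (2,4)R 3/4
Row 3: (3,1)B 0/4 · (3,2)R 5/6 · (3,3)R 5/6
Row 4: (4,2)R 4/6 · (4,4)B 1/3
Row 5: (5,1)R 3/3 · (5,2)R 3/4 · (5,3)B 1/5 · (5,4)R 1/3
Row 6: (6,1)R 2/2 · (6,4)R 1/2
Sum over 19 residents: 3/3 + 5/5 + 4/5 + 0/3 + 4/5 + 7/8 + 6/7 + 3/4 + 0/4 + 5/6 + 5/6 + 4/6 + 1/3 + 3/3 + 3/4 + 1/5 + 1/3 + 2/2 + 1/2 = 3509/280; mean = 3509/280 ÷ 19 = 3509/5320 = 0.659586… → 0.660.

0.660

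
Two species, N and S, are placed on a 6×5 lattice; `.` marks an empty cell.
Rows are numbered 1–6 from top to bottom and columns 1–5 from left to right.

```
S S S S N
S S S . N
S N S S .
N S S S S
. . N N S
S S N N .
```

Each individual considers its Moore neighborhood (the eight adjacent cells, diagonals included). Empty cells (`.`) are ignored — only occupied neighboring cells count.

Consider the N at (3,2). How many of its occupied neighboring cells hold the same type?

1

Occupied neighbors of (3,2): (2,1)=S, (2,2)=S, (2,3)=S, (3,1)=S, (3,3)=S, (4,1)=N, (4,2)=S, (4,3)=S.
Same type (N): 1 of 8.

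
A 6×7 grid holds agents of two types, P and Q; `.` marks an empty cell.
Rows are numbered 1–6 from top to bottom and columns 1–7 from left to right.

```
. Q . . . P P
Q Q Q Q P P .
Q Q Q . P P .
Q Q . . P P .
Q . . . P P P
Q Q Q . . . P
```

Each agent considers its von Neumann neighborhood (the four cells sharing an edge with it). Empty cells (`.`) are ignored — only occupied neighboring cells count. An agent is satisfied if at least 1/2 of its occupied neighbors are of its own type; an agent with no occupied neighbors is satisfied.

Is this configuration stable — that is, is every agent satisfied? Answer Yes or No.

Row 1: (1,2)Q 1/1 ok · (1,6)P 2/2 ok · (1,7)P 1/1 ok
Row 2: (2,1)Q 2/2 ok · (2,2)Q 4/4 ok · (2,3)Q 3/3 ok · (2,4)Q 1/2 ok · (2,5)P 2/3 ok · (2,6)P 3/3 ok
Row 3: (3,1)Q 3/3 ok · (3,2)Q 4/4 ok · (3,3)Q 2/2 ok · (3,5)P 3/3 ok · (3,6)P 3/3 ok
Row 4: (4,1)Q 3/3 ok · (4,2)Q 2/2 ok · (4,5)P 3/3 ok · (4,6)P 3/3 ok
Row 5: (5,1)Q 2/2 ok · (5,5)P 2/2 ok · (5,6)P 3/3 ok · (5,7)P 2/2 ok
Row 6: (6,1)Q 2/2 ok · (6,2)Q 2/2 ok · (6,3)Q 1/1 ok · (6,7)P 1/1 ok
All meet the threshold, so the configuration is stable.

Yes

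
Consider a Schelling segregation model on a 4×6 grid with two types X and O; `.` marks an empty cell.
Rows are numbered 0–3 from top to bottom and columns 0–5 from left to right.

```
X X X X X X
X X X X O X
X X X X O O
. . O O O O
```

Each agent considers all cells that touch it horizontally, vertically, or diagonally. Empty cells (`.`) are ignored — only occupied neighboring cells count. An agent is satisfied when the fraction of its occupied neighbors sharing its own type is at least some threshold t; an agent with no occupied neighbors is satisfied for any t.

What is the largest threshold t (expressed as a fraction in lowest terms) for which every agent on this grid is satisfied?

Row 0: (0,0)X 3/3 · (0,1)X 5/5 · (0,2)X 5/5 · (0,3)X 4/5 · (0,4)X 4/5 · (0,5)X 2/3
Row 1: (1,0)X 5/5 · (1,1)X 8/8 · (1,2)X 8/8 · (1,3)X 6/8 · (1,4)O 2/8 · (1,5)X 2/5
Row 2: (2,0)X 3/3 · (2,1)X 5/6 · (2,2)X 5/7 · (2,3)X 3/8 · (2,4)O 5/8 · (2,5)O 4/5
Row 3: (3,2)O 1/4 · (3,3)O 3/5 · (3,4)O 4/5 · (3,5)O 3/3
The smallest same-type fraction is 2/8 at (1,4), which reduces to 1/4. Any threshold above that leaves this agent unsatisfied.

1/4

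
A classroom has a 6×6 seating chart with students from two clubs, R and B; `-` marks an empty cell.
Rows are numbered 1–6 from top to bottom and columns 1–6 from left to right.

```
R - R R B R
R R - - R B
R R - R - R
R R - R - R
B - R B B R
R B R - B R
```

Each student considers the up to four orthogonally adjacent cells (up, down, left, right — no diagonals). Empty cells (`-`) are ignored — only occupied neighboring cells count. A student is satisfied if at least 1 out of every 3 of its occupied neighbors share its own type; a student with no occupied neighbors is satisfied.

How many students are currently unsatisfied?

7

Row 1: (1,1)R 1/1 ✓ · (1,3)R 1/1 ✓ · (1,4)R 1/2 ✓ · (1,5)B 0/3 ✗ · (1,6)R 0/2 ✗
Row 2: (2,1)R 3/3 ✓ · (2,2)R 2/2 ✓ · (2,5)R 0/2 ✗ · (2,6)B 0/3 ✗
Row 3: (3,1)R 3/3 ✓ · (3,2)R 3/3 ✓ · (3,4)R 1/1 ✓ · (3,6)R 1/2 ✓
Row 4: (4,1)R 2/3 ✓ · (4,2)R 2/2 ✓ · (4,4)R 1/2 ✓ · (4,6)R 2/2 ✓
Row 5: (5,1)B 0/2 ✗ · (5,3)R 1/2 ✓ · (5,4)B 1/3 ✓ · (5,5)B 2/3 ✓ · (5,6)R 2/3 ✓
Row 6: (6,1)R 0/2 ✗ · (6,2)B 0/2 ✗ · (6,3)R 1/2 ✓ · (6,5)B 1/2 ✓ · (6,6)R 1/2 ✓
Unsatisfied: (1,5), (1,6), (2,5), (2,6), (5,1), (6,1), (6,2) — 7 in total.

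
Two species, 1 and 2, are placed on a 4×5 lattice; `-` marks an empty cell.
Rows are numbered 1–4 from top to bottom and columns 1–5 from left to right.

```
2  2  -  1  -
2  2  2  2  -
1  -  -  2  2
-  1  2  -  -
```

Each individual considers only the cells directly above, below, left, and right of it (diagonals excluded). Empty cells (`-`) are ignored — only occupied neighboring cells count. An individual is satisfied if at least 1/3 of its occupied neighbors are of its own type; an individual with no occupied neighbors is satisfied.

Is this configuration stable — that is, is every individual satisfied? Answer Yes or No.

Row 1: (1,1)2 2/2 ✓ · (1,2)2 2/2 ✓ · (1,4)1 0/1 ✗
Row 2: (2,1)2 2/3 ✓ · (2,2)2 3/3 ✓ · (2,3)2 2/2 ✓ · (2,4)2 2/3 ✓
Row 3: (3,1)1 0/1 ✗ · (3,4)2 2/2 ✓ · (3,5)2 1/1 ✓
Row 4: (4,2)1 0/1 ✗ · (4,3)2 0/1 ✗
For instance (1,4) has only 0/1 same-type neighbors, below 1/3.

No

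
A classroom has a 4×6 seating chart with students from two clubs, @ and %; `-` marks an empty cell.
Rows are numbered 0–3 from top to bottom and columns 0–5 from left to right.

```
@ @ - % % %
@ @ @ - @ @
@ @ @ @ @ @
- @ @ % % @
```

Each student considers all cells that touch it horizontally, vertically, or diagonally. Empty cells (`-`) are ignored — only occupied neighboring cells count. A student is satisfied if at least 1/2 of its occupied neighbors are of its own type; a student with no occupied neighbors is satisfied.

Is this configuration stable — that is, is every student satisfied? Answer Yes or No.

Row 0: (0,0)@ 3/3 ✓ · (0,1)@ 4/4 ✓ · (0,3)% 1/3 ✗ · (0,4)% 2/4 ✓ · (0,5)% 1/3 ✗
Row 1: (1,0)@ 5/5 ✓ · (1,1)@ 7/7 ✓ · (1,2)@ 5/6 ✓ · (1,4)@ 4/7 ✓ · (1,5)@ 3/5 ✓
Row 2: (2,0)@ 4/4 ✓ · (2,1)@ 7/7 ✓ · (2,2)@ 6/7 ✓ · (2,3)@ 5/7 ✓ · (2,4)@ 5/7 ✓ · (2,5)@ 4/5 ✓
Row 3: (3,1)@ 4/4 ✓ · (3,2)@ 4/5 ✓ · (3,3)% 1/5 ✗ · (3,4)% 1/5 ✗ · (3,5)@ 2/3 ✓
For instance (0,3) has only 1/3 same-type neighbors, below 1/2.

No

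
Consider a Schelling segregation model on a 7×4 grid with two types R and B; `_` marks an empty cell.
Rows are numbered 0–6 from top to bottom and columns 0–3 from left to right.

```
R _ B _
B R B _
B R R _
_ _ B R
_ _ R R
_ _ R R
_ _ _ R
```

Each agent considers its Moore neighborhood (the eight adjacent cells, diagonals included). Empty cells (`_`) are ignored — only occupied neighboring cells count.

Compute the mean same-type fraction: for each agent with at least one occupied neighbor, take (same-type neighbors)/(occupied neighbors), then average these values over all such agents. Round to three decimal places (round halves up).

Row 0: (0,0)R 1/2 · (0,2)B 1/2
Row 1: (1,0)B 1/4 · (1,1)R 3/7 · (1,2)B 1/4
Row 2: (2,0)B 1/3 · (2,1)R 2/6 · (2,2)R 3/5
Row 3: (3,2)B 0/5 · (3,3)R 3/4
Row 4: (4,2)R 4/5 · (4,3)R 4/5
Row 5: (5,2)R 4/4 · (5,3)R 4/4
Row 6: (6,3)R 2/2
Sum over 15 agents: 1/2 + 1/2 + 1/4 + 3/7 + 1/4 + 1/3 + 2/6 + 3/5 + 0/5 + 3/4 + 4/5 + 4/5 + 4/4 + 4/4 + 2/2 = 3589/420; mean = 3589/420 ÷ 15 = 3589/6300 = 0.569682… → 0.570.

0.570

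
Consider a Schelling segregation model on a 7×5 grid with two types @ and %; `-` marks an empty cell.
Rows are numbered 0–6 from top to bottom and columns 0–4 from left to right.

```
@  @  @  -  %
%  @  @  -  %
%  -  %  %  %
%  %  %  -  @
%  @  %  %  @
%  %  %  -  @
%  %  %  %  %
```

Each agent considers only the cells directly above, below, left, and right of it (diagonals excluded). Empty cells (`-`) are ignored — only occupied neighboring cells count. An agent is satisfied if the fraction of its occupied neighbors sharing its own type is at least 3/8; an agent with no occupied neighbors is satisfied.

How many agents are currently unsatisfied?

Row 0: (0,0)@ 1/2 satisfied · (0,1)@ 3/3 satisfied · (0,2)@ 2/2 satisfied · (0,4)% 1/1 satisfied
Row 1: (1,0)% 1/3 not · (1,1)@ 2/3 satisfied · (1,2)@ 2/3 satisfied · (1,4)% 2/2 satisfied
Row 2: (2,0)% 2/2 satisfied · (2,2)% 2/3 satisfied · (2,3)% 2/2 satisfied · (2,4)% 2/3 satisfied
Row 3: (3,0)% 3/3 satisfied · (3,1)% 2/3 satisfied · (3,2)% 3/3 satisfied · (3,4)@ 1/2 satisfied
Row 4: (4,0)% 2/3 satisfied · (4,1)@ 0/4 not · (4,2)% 3/4 satisfied · (4,3)% 1/2 satisfied · (4,4)@ 2/3 satisfied
Row 5: (5,0)% 3/3 satisfied · (5,1)% 3/4 satisfied · (5,2)% 3/3 satisfied · (5,4)@ 1/2 satisfied
Row 6: (6,0)% 2/2 satisfied · (6,1)% 3/3 satisfied · (6,2)% 3/3 satisfied · (6,3)% 2/2 satisfied · (6,4)% 1/2 satisfied
Unsatisfied: (1,0), (4,1) — 2 in total.

2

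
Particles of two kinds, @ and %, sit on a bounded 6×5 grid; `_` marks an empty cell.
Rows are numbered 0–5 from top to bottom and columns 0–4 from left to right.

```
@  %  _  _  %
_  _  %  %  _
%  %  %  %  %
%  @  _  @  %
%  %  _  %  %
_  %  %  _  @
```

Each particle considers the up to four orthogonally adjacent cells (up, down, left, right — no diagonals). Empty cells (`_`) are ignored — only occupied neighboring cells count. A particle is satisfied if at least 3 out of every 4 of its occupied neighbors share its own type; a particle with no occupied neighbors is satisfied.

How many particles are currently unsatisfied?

11

Row 0: (0,0)@ 0/1 ✗ · (0,1)% 0/1 ✗ · (0,4)% 0/0 ✓
Row 1: (1,2)% 2/2 ✓ · (1,3)% 2/2 ✓
Row 2: (2,0)% 2/2 ✓ · (2,1)% 2/3 ✗ · (2,2)% 3/3 ✓ · (2,3)% 3/4 ✓ · (2,4)% 2/2 ✓
Row 3: (3,0)% 2/3 ✗ · (3,1)@ 0/3 ✗ · (3,3)@ 0/3 ✗ · (3,4)% 2/3 ✗
Row 4: (4,0)% 2/2 ✓ · (4,1)% 2/3 ✗ · (4,3)% 1/2 ✗ · (4,4)% 2/3 ✗
Row 5: (5,1)% 2/2 ✓ · (5,2)% 1/1 ✓ · (5,4)@ 0/1 ✗
Unsatisfied: (0,0), (0,1), (2,1), (3,0), (3,1), (3,3), (3,4), (4,1), (4,3), (4,4), (5,4) — 11 in total.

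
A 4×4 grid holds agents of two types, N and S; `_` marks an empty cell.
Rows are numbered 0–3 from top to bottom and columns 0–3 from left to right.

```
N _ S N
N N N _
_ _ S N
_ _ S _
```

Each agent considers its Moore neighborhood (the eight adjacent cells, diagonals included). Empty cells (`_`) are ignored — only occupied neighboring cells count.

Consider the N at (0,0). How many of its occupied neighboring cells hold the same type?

2

Occupied neighbors of (0,0): (1,0)=N, (1,1)=N.
Same type (N): 2 of 2.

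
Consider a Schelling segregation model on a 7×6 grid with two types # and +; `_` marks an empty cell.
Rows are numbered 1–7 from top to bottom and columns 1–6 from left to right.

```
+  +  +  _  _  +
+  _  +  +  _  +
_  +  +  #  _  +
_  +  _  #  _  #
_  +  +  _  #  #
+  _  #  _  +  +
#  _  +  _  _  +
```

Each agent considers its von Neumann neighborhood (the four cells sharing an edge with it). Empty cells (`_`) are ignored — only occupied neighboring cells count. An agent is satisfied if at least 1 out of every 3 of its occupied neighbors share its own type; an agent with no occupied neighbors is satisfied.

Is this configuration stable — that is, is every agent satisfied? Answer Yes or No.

Row 1: (1,1)+ 2/2 satisfied · (1,2)+ 2/2 satisfied · (1,3)+ 2/2 satisfied · (1,6)+ 1/1 satisfied
Row 2: (2,1)+ 1/1 satisfied · (2,3)+ 3/3 satisfied · (2,4)+ 1/2 satisfied · (2,6)+ 2/2 satisfied
Row 3: (3,2)+ 2/2 satisfied · (3,3)+ 2/3 satisfied · (3,4)# 1/3 satisfied · (3,6)+ 1/2 satisfied
Row 4: (4,2)+ 2/2 satisfied · (4,4)# 1/1 satisfied · (4,6)# 1/2 satisfied
Row 5: (5,2)+ 2/2 satisfied · (5,3)+ 1/2 satisfied · (5,5)# 1/2 satisfied · (5,6)# 2/3 satisfied
Row 6: (6,1)+ 0/1 not · (6,3)# 0/2 not · (6,5)+ 1/2 satisfied · (6,6)+ 2/3 satisfied
Row 7: (7,1)# 0/1 not · (7,3)+ 0/1 not · (7,6)+ 1/1 satisfied
For instance (6,1) has only 0/1 same-type neighbors, below 1/3.

No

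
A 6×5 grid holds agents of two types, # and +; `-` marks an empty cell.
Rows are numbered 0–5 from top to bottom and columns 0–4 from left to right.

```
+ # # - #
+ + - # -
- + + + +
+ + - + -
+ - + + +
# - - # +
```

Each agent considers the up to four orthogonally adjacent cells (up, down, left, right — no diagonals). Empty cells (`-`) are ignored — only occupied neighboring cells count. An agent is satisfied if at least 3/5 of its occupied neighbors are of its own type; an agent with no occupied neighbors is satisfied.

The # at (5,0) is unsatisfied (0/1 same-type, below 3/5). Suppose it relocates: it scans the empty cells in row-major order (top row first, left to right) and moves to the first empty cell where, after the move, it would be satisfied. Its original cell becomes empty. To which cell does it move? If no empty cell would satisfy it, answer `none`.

Vacating (5,0). Empty cells in order:
  (0,3): 3/3 same-type → satisfied — stop here.

(0,3)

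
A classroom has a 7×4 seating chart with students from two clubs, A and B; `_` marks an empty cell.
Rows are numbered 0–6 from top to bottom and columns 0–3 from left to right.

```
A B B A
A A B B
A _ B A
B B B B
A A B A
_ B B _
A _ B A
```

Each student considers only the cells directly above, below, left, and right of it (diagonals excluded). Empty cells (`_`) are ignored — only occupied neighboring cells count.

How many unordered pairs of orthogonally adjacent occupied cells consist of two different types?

Scan each occupied cell's neighbors to the right and below so each pair is counted once.
From row 0: 4 unlike of 7 pairs (running 4/7).
From row 1: 2 unlike of 6 pairs (running 6/13).
From row 2: 3 unlike of 4 pairs (running 9/17).
From row 3: 3 unlike of 7 pairs (running 12/24).
From row 4: 3 unlike of 5 pairs (running 15/29).
From row 5: 0 unlike of 2 pairs (running 15/31).
From row 6: 1 unlike of 1 pairs (running 16/32).
Total adjacent occupied pairs: 32; unlike-type pairs: 16.

16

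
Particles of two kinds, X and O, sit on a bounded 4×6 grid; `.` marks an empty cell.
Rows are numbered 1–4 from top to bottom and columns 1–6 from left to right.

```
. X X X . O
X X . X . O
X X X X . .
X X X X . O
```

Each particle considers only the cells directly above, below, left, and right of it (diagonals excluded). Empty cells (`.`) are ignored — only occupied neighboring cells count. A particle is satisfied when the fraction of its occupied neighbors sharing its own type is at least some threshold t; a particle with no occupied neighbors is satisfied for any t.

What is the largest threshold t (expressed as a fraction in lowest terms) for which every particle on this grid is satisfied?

(1,2)X 2/2
(1,3)X 2/2
(1,4)X 2/2
(1,6)O 1/1
(2,1)X 2/2
(2,2)X 3/3
(2,4)X 2/2
(2,6)O 1/1
(3,1)X 3/3
(3,2)X 4/4
(3,3)X 3/3
(3,4)X 3/3
(4,1)X 2/2
(4,2)X 3/3
(4,3)X 3/3
(4,4)X 2/2
(4,6)O — no occupied neighbors
The smallest same-type fraction is 2/2 at (1,2), which reduces to 1/1. Any threshold above that leaves this particle unsatisfied.

1/1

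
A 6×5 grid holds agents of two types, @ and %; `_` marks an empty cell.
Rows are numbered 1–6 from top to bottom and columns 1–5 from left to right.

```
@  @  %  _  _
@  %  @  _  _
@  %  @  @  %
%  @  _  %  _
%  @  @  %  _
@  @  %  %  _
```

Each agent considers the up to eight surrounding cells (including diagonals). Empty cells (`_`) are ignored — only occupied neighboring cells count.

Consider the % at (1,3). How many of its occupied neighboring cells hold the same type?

1

Occupied neighbors of (1,3): (1,2)=@, (2,2)=%, (2,3)=@.
Same type (%): 1 of 3.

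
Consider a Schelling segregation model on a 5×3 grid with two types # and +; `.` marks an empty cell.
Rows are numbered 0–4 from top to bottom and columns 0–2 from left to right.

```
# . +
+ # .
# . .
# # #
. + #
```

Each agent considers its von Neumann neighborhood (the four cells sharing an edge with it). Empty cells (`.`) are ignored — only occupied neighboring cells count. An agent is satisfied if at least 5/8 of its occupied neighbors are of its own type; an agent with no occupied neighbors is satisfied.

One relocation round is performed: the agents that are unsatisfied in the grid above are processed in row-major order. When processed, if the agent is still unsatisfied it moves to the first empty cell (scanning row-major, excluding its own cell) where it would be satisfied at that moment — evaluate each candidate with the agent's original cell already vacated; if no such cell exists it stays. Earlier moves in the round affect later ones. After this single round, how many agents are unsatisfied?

Initially unsatisfied (in order): (0,0), (1,0), (1,1), (2,0), (4,1), (4,2).
  (0,0) → (2,1).
  (1,0) → (0,0).
  (1,1): now satisfied by earlier moves; stays.
  (2,0): now satisfied by earlier moves; stays.
  (4,1) → (0,1).
  (4,2): now satisfied by earlier moves; stays.
Resulting grid:
+ + +
. # .
# # .
# # #
. . #
Unsatisfied now: (1,1).

1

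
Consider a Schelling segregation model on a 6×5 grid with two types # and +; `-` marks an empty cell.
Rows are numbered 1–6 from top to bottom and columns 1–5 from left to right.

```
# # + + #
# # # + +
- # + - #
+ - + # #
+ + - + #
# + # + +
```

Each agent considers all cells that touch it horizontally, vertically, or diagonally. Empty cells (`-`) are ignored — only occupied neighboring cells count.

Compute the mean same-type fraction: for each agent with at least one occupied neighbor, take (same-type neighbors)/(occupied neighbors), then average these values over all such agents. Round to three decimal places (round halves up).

(1,1)# 3/3
(1,2)# 4/5
(1,3)+ 2/5
(1,4)+ 3/5
(1,5)# 0/3
(2,1)# 4/4
(2,2)# 5/7
(2,3)# 3/7
(2,4)+ 4/7
(2,5)+ 2/4
(3,2)# 3/6
(3,3)+ 2/6
(3,5)# 2/4
(4,1)+ 2/3
(4,3)+ 3/5
(4,4)# 3/6
(4,5)# 3/4
(5,1)+ 3/4
(5,2)+ 4/6
(5,4)+ 3/7
(5,5)# 2/5
(6,1)# 0/3
(6,2)+ 2/4
(6,3)# 0/4
(6,4)+ 2/4
(6,5)+ 2/3
Sum over 26 agents: 3/3 + 4/5 + 2/5 + 3/5 + 0/3 + 4/4 + 5/7 + 3/7 + 4/7 + 2/4 + 3/6 + 2/6 + 2/4 + 2/3 + 3/5 + 3/6 + 3/4 + 3/4 + 4/6 + 3/7 + 2/5 + 0/3 + 2/4 + 0/4 + 2/4 + 2/3 = 2893/210; mean = 2893/210 ÷ 26 = 2893/5460 = 0.529853… → 0.530.

0.530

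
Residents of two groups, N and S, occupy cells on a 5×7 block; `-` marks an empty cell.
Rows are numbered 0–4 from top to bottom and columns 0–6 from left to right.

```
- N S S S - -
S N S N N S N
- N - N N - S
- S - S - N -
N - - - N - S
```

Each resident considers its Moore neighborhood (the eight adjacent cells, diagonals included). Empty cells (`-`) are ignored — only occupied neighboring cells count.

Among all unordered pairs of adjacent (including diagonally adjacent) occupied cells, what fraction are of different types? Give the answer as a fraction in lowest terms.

Scan each occupied cell's neighbors to the right and below (and the two forward diagonals) so each pair is counted once.
From row 0: 9 unlike of 15 pairs (running 9/15).
From row 1: 10 unlike of 17 pairs (running 19/32).
From row 2: 4 unlike of 6 pairs (running 23/38).
From row 3: 3 unlike of 4 pairs (running 26/42).
Total adjacent occupied pairs: 42; unlike-type pairs: 26.
26/42 reduces to 13/21.

13/21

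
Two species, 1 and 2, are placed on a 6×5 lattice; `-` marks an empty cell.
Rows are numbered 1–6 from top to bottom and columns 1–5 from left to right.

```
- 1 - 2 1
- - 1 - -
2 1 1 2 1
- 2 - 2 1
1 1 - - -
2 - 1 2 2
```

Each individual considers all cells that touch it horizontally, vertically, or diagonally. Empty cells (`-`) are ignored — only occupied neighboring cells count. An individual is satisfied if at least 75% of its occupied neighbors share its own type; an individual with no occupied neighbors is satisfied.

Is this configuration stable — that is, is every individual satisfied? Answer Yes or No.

No

(1,2)1 1/1 ok
(1,4)2 0/2 unhappy
(1,5)1 0/1 unhappy
(2,3)1 3/5 unhappy
(3,1)2 1/2 unhappy
(3,2)1 2/4 unhappy
(3,3)1 2/5 unhappy
(3,4)2 1/5 unhappy
(3,5)1 1/3 unhappy
(4,2)2 1/5 unhappy
(4,4)2 1/4 unhappy
(4,5)1 1/3 unhappy
(5,1)1 1/3 unhappy
(5,2)1 2/4 unhappy
(6,1)2 0/2 unhappy
(6,3)1 1/2 unhappy
(6,4)2 1/2 unhappy
(6,5)2 1/1 ok
For instance (1,4) has only 0/2 same-type neighbors, below 3/4.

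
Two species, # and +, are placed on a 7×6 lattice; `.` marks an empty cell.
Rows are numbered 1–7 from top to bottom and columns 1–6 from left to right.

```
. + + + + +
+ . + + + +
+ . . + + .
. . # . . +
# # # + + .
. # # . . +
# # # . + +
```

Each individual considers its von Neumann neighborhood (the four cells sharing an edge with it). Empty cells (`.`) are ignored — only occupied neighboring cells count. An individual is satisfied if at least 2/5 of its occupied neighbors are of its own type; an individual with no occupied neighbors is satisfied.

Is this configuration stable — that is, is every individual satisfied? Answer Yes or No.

Yes

(1,2)+ 1/1 satisfied
(1,3)+ 3/3 satisfied
(1,4)+ 3/3 satisfied
(1,5)+ 3/3 satisfied
(1,6)+ 2/2 satisfied
(2,1)+ 1/1 satisfied
(2,3)+ 2/2 satisfied
(2,4)+ 4/4 satisfied
(2,5)+ 4/4 satisfied
(2,6)+ 2/2 satisfied
(3,1)+ 1/1 satisfied
(3,4)+ 2/2 satisfied
(3,5)+ 2/2 satisfied
(4,3)# 1/1 satisfied
(4,6)+ 0/0 satisfied
(5,1)# 1/1 satisfied
(5,2)# 3/3 satisfied
(5,3)# 3/4 satisfied
(5,4)+ 1/2 satisfied
(5,5)+ 1/1 satisfied
(6,2)# 3/3 satisfied
(6,3)# 3/3 satisfied
(6,6)+ 1/1 satisfied
(7,1)# 1/1 satisfied
(7,2)# 3/3 satisfied
(7,3)# 2/2 satisfied
(7,5)+ 1/1 satisfied
(7,6)+ 2/2 satisfied
All meet the threshold, so the configuration is stable.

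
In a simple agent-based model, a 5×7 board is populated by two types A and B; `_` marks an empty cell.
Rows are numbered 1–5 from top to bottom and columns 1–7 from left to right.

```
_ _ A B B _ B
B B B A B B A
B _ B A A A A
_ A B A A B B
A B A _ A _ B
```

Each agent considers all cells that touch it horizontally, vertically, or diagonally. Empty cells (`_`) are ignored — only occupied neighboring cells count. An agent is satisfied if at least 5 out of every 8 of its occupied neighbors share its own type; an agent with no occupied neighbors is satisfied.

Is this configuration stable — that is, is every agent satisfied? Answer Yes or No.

No

Row 1: (1,3)A 1/4 unhappy · (1,4)B 3/5 unhappy · (1,5)B 3/4 ok · (1,7)B 1/2 unhappy
Row 2: (2,1)B 2/2 ok · (2,2)B 4/5 ok · (2,3)B 3/6 unhappy · (2,4)A 3/8 unhappy · (2,5)B 3/7 unhappy · (2,6)B 3/7 unhappy · (2,7)A 2/4 unhappy
Row 3: (3,1)B 2/3 ok · (3,3)B 3/7 unhappy · (3,4)A 4/8 unhappy · (3,5)A 5/8 ok · (3,6)A 4/8 unhappy · (3,7)A 2/5 unhappy
Row 4: (4,2)A 2/6 unhappy · (4,3)B 2/6 unhappy · (4,4)A 5/7 ok · (4,5)A 5/6 ok · (4,6)B 2/7 unhappy · (4,7)B 2/4 unhappy
Row 5: (5,1)A 1/2 unhappy · (5,2)B 1/4 unhappy · (5,3)A 2/4 unhappy · (5,5)A 2/3 ok · (5,7)B 2/2 ok
For instance (1,3) has only 1/4 same-type neighbors, below 5/8.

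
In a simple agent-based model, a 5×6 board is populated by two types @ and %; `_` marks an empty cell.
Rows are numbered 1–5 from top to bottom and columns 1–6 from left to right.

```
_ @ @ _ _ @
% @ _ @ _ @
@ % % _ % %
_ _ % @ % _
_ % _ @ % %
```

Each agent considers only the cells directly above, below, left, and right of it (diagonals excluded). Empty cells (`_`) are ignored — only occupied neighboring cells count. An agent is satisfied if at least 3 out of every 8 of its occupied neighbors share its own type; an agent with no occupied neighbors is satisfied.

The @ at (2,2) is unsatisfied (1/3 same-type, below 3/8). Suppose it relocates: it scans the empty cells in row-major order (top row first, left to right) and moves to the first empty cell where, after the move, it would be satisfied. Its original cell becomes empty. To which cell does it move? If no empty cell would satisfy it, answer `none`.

Vacating (2,2). Empty cells in order:
  (1,1): 1/2 same-type → satisfied — stop here.

(1,1)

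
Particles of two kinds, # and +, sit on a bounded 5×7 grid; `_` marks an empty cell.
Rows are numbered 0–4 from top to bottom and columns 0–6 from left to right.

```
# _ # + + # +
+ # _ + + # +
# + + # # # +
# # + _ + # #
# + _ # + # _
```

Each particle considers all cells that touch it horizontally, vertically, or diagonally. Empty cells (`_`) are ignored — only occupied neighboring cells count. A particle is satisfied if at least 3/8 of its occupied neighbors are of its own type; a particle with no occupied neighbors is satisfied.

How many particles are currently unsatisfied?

10

Row 0: (0,0)# 1/2 satisfied · (0,2)# 1/3 not · (0,3)+ 3/4 satisfied · (0,4)+ 3/5 satisfied · (0,5)# 1/5 not · (0,6)+ 1/3 not
Row 1: (1,0)+ 1/4 not · (1,1)# 3/6 satisfied · (1,3)+ 4/7 satisfied · (1,4)+ 3/8 satisfied · (1,5)# 3/8 satisfied · (1,6)+ 2/5 satisfied
Row 2: (2,0)# 3/5 satisfied · (2,1)+ 3/7 satisfied · (2,2)+ 3/6 satisfied · (2,3)# 1/6 not · (2,4)# 4/7 satisfied · (2,5)# 4/8 satisfied · (2,6)+ 1/5 not
Row 3: (3,0)# 3/5 satisfied · (3,1)# 3/7 satisfied · (3,2)+ 3/6 satisfied · (3,4)+ 1/7 not · (3,5)# 4/7 satisfied · (3,6)# 3/4 satisfied
Row 4: (4,0)# 2/3 satisfied · (4,1)+ 1/4 not · (4,3)# 0/3 not · (4,4)+ 1/4 not · (4,5)# 2/4 satisfied
Unsatisfied: (0,2), (0,5), (0,6), (1,0), (2,3), (2,6), (3,4), (4,1), (4,3), (4,4) — 10 in total.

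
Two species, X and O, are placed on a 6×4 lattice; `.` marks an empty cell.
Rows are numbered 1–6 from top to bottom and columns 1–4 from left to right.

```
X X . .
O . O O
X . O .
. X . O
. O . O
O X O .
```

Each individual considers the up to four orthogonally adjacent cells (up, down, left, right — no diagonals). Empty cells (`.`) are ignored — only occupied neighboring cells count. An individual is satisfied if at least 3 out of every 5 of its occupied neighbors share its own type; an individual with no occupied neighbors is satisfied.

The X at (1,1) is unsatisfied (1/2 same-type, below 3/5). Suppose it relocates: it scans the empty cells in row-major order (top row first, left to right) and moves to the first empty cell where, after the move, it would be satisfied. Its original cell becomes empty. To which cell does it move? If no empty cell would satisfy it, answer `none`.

(3,2)

Vacating (1,1). Empty cells in order:
  (1,3): 1/2 same-type → still unsatisfied.
  (1,4): 0/1 same-type → still unsatisfied.
  (2,2): 1/3 same-type → still unsatisfied.
  (3,2): 2/3 same-type → satisfied — stop here.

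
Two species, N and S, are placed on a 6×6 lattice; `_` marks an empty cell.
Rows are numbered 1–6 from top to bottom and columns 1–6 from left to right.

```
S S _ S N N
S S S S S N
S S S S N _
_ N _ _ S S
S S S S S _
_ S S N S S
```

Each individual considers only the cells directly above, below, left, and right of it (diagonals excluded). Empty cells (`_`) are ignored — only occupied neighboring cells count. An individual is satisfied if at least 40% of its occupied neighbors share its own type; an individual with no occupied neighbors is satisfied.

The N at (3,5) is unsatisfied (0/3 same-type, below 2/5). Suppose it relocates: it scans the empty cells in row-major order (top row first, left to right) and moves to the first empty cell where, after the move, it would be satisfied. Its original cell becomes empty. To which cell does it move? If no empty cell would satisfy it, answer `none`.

Vacating (3,5). Empty cells in order:
  (1,3): 0/3 same-type → still unsatisfied.
  (3,6): 1/2 same-type → satisfied — stop here.

(3,6)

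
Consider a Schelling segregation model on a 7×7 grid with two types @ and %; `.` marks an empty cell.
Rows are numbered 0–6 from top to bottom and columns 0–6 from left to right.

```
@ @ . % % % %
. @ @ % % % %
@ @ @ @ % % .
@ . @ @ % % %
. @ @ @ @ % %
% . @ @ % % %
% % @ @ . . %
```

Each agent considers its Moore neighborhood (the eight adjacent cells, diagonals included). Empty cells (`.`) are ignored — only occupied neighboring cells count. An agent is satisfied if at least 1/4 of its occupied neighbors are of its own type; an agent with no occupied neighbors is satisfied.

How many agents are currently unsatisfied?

(0,0)@ 2/2 ✓
(0,1)@ 3/3 ✓
(0,3)% 3/4 ✓
(0,4)% 5/5 ✓
(0,5)% 5/5 ✓
(0,6)% 3/3 ✓
(1,1)@ 6/6 ✓
(1,2)@ 5/7 ✓
(1,3)% 4/7 ✓
(1,4)% 7/8 ✓
(1,5)% 7/7 ✓
(1,6)% 4/4 ✓
(2,0)@ 3/3 ✓
(2,1)@ 6/6 ✓
(2,2)@ 6/7 ✓
(2,3)@ 4/8 ✓
(2,4)% 6/8 ✓
(2,5)% 7/7 ✓
(3,0)@ 3/3 ✓
(3,2)@ 7/7 ✓
(3,3)@ 6/8 ✓
(3,4)% 4/8 ✓
(3,5)% 6/7 ✓
(3,6)% 4/4 ✓
(4,1)@ 4/5 ✓
(4,2)@ 6/6 ✓
(4,3)@ 6/8 ✓
(4,4)@ 3/8 ✓
(4,5)% 7/8 ✓
(4,6)% 5/5 ✓
(5,0)% 2/3 ✓
(5,2)@ 6/7 ✓
(5,3)@ 6/7 ✓
(5,4)% 2/6 ✓
(5,5)% 5/6 ✓
(5,6)% 4/4 ✓
(6,0)% 2/2 ✓
(6,1)% 2/4 ✓
(6,2)@ 3/4 ✓
(6,3)@ 3/4 ✓
(6,6)% 2/2 ✓
Every one meets the threshold.

0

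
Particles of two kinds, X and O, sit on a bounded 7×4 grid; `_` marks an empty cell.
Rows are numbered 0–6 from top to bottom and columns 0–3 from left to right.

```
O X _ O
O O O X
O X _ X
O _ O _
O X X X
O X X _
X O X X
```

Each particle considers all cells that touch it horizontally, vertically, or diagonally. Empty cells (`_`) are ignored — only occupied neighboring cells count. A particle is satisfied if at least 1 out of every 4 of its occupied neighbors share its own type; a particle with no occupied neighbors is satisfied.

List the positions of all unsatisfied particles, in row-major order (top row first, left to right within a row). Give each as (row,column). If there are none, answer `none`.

(0,0)O 2/3 ok
(0,1)X 0/4 unhappy
(0,3)O 1/2 ok
(1,0)O 3/5 ok
(1,1)O 4/6 ok
(1,2)O 2/6 ok
(1,3)X 1/3 ok
(2,0)O 3/4 ok
(2,1)X 0/6 unhappy
(2,3)X 1/3 ok
(3,0)O 2/4 ok
(3,2)O 0/5 unhappy
(4,0)O 2/4 ok
(4,1)X 3/7 ok
(4,2)X 4/5 ok
(4,3)X 2/3 ok
(5,0)O 2/5 ok
(5,1)X 5/8 ok
(5,2)X 6/7 ok
(6,0)X 1/3 ok
(6,1)O 1/5 unhappy
(6,2)X 3/4 ok
(6,3)X 2/2 ok

(0,1), (2,1), (3,2), (6,1)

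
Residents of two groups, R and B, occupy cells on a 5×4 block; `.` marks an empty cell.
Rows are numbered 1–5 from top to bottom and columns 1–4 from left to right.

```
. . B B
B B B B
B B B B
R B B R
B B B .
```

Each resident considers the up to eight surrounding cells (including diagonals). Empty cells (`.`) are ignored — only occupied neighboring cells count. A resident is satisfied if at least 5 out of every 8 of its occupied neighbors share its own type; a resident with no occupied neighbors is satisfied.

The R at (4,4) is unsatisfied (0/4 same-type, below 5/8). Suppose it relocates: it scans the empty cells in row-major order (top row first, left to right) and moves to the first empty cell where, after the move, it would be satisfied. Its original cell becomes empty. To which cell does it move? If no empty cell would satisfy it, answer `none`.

Vacating (4,4). Empty cells in order:
  (1,1): 0/2 same-type → still unsatisfied.
  (1,2): 0/4 same-type → still unsatisfied.
  (5,4): 0/2 same-type → still unsatisfied.

none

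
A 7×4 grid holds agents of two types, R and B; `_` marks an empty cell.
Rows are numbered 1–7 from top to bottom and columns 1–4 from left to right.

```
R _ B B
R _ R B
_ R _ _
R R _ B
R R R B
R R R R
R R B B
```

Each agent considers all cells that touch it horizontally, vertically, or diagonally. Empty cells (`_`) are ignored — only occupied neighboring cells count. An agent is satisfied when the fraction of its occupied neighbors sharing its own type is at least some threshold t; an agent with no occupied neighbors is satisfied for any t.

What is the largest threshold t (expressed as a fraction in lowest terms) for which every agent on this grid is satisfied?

Row 1: (1,1)R 1/1 · (1,3)B 2/3 · (1,4)B 2/3
Row 2: (2,1)R 2/2 · (2,3)R 1/4 · (2,4)B 2/3
Row 3: (3,2)R 4/4
Row 4: (4,1)R 4/4 · (4,2)R 5/5 · (4,4)B 1/2
Row 5: (5,1)R 5/5 · (5,2)R 7/7 · (5,3)R 5/7 · (5,4)B 1/4
Row 6: (6,1)R 5/5 · (6,2)R 7/8 · (6,3)R 5/8 · (6,4)R 2/5
Row 7: (7,1)R 3/3 · (7,2)R 4/5 · (7,3)B 1/5 · (7,4)B 1/3
The smallest same-type fraction is 1/5 at (7,3), which reduces to 1/5. Any threshold above that leaves this agent unsatisfied.

1/5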